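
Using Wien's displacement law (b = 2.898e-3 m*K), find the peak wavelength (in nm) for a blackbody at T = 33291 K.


lam_max = b / T = 2.898e-3 / 33291 = 8.705e-08 m = 87.0506 nm

87.0506 nm


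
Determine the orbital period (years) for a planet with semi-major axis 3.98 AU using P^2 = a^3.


P = a^(3/2) = 3.98^1.5 = 7.9401

7.9401 years


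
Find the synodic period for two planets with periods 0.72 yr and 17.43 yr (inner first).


1/P_syn = |1/P1 - 1/P2| = |1/0.72 - 1/17.43| => P_syn = 0.751

0.751 years


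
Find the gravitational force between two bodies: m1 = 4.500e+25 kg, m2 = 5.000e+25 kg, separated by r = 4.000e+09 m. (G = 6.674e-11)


F = G*m1*m2/r^2 = 6.674e-11 * 4.500e+25 * 5.000e+25 / (4.000e+09)^2 = 6.674e-11 * 2.250e+51 / 1.600e+19 = 9.385e+21

9.385e+21 N


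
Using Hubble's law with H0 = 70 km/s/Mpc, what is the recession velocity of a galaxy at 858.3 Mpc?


v = H0 * d = 70 * 858.3 = 60081.0

60081.0 km/s


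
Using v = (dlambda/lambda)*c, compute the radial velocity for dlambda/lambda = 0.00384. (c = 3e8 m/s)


v = (dlambda/lambda) * c = 0.00384 * 3e8 = 1.152e+06

1.152e+06 m/s


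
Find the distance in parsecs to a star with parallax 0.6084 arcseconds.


d = 1/p = 1/0.6084 = 1.6437

1.6437 pc


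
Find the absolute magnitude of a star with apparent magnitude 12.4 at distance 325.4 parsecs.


M = m - 5*log10(d) + 5 = 12.4 - 5*log10(325.4) + 5 = 4.8379

4.8379


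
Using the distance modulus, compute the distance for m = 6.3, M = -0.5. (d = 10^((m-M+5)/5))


d = 10^((m - M + 5)/5) = 10^((6.3 - -0.5 + 5)/5) = 229.0868

229.0868 pc


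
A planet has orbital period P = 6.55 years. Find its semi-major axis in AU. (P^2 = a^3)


a = P^(2/3) = 6.55^(2/3) = 3.5007

3.5007 AU


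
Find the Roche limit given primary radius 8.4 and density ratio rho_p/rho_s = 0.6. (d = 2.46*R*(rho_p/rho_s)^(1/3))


d_Roche = 2.46 * 8.4 * 0.6^(1/3) = 17.4287

17.4287


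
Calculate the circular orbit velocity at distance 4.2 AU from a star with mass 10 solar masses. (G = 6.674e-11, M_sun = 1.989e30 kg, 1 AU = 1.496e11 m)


v = sqrt(GM/r) = sqrt(6.674e-11 * 1.989e+31 / 6.283e+11) = 45964.2365

45964.2365 m/s


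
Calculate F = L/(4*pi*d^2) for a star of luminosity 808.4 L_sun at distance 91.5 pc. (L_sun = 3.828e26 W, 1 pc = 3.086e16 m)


F = L / (4*pi*d^2) = 3.095e+29 / (4*pi*(2.824e+18)^2) = 3.089e-09

3.089e-09 W/m^2


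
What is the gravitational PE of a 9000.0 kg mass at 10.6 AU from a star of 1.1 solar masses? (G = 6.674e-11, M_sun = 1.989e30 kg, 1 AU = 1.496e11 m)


M = 1.1 * 1.989e30 kg = 2.1879e+30 kg; r = 10.6 AU * 1.496e11 m/AU = 1.58576e+12 m. U = -GM*m/r = -(6.674e-11 * 2.1879e+30 * 9000.0) / 1.58576e+12 = -8.287e+11

-8.287e+11 J


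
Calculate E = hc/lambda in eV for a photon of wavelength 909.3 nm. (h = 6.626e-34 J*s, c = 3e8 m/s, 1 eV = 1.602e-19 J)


E = hc/lambda = 6.626e-34 * 3e8 / 9.093e-07 = 2.186e-19 J = 1.3646 eV

1.3646 eV


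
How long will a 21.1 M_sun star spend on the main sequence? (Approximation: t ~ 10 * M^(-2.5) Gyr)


t = 10 * M^(-2.5) = 10 * 21.1^(-2.5) = 0.0049

0.0049 Gyr


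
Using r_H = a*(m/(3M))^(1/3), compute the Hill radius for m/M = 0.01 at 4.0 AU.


r_H = a * (m/3M)^(1/3) = 4.0 * (0.01/3)^(1/3) = 0.5975

0.5975 AU


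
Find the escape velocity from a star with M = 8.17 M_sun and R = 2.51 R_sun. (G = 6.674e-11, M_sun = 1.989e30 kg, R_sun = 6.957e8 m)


M = 8.17 * 1.989e30 kg = 1.625013e+31 kg; R = 2.51 * 6.957e8 m = 1.746207e+09 m. v_esc = sqrt(2GM/R) = sqrt(2 * 6.674e-11 * 1.625013e+31 / 1.746207e+09) = 1.115e+06

1.115e+06 m/s


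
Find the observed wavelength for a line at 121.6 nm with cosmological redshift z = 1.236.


lam_obs = lam_emit * (1 + z) = 121.6 * (1 + 1.236) = 271.8976

271.8976 nm


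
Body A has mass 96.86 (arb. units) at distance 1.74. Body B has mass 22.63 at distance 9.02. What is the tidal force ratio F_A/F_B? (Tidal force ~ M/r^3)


Ratio = (M1/r1^3) / (M2/r2^3) = (96.86/1.74^3) / (22.63/9.02^3) = 596.2546

596.2546


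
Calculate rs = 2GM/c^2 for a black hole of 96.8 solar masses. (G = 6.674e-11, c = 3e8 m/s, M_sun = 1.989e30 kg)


M = 96.8 * 1.989e30 kg = 1.925352e+32 kg. rs = 2GM/c^2 = 2 * 6.674e-11 * 1.925352e+32 / (3e8)^2 = 285551.0944

285551.0944 m


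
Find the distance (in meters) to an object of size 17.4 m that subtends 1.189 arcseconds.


D = size / theta_rad, theta_rad = 1.189 * pi/(180*3600) = 5.764e-06, D = 3.019e+06

3.019e+06 m


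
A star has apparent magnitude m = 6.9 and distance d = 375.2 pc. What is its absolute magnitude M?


M = m - 5*log10(d) + 5 = 6.9 - 5*log10(375.2) + 5 = -0.9713

-0.9713


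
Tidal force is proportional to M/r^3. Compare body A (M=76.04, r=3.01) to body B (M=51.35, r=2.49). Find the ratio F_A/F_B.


Ratio = (M1/r1^3) / (M2/r2^3) = (76.04/3.01^3) / (51.35/2.49^3) = 0.8383

0.8383


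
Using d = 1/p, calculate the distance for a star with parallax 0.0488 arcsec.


d = 1/p = 1/0.0488 = 20.4918

20.4918 pc


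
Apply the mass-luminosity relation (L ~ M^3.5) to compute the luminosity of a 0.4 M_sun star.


L/L_sun = (M/M_sun)^3.5 = 0.4^3.5 = 0.0405

0.0405 L_sun


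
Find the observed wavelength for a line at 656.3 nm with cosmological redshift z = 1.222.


lam_obs = lam_emit * (1 + z) = 656.3 * (1 + 1.222) = 1458.2986

1458.2986 nm


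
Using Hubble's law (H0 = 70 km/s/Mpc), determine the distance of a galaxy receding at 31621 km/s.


d = v / H0 = 31621 / 70 = 451.7286

451.7286 Mpc


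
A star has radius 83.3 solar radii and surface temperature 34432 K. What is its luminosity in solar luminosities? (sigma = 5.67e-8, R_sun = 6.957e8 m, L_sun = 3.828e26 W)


R = 83.3 * 6.957e8 m = 5.795181e+10 m. L = 4*pi*R^2*sigma*T^4 = 4*pi*(5.795181e+10)^2 * 5.67e-8 * 34432^4 = 3.363379951e+33 W. L/L_sun = 3.363379951e+33 / 3.828e26 = 8.786e+06

8.786e+06 L_sun


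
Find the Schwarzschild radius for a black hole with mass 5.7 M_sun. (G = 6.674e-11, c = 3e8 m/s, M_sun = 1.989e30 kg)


M = 5.7 * 1.989e30 kg = 1.13373e+31 kg. rs = 2GM/c^2 = 2 * 6.674e-11 * 1.13373e+31 / (3e8)^2 = 16814.4756

16814.4756 m


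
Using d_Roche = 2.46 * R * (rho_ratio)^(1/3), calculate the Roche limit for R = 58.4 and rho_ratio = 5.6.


d_Roche = 2.46 * 58.4 * 5.6^(1/3) = 255.1197

255.1197


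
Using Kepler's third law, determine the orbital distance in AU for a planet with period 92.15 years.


a = P^(2/3) = 92.15^(2/3) = 20.4016

20.4016 AU


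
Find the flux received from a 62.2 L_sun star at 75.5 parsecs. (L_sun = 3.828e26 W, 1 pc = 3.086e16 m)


F = L / (4*pi*d^2) = 2.381e+28 / (4*pi*(2.330e+18)^2) = 3.490e-10

3.490e-10 W/m^2


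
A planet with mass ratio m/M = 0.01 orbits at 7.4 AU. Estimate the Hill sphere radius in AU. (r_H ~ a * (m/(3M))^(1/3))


r_H = a * (m/3M)^(1/3) = 7.4 * (0.01/3)^(1/3) = 1.1054

1.1054 AU


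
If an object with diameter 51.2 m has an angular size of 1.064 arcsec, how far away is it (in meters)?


D = size / theta_rad, theta_rad = 1.064 * pi/(180*3600) = 5.158e-06, D = 9.926e+06

9.926e+06 m


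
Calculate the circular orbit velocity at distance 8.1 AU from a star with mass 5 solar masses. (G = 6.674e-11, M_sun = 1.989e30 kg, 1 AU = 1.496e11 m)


v = sqrt(GM/r) = sqrt(6.674e-11 * 9.945e+30 / 1.212e+12) = 23403.8437

23403.8437 m/s


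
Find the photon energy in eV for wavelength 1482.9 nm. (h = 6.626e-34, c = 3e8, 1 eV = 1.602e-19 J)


E = hc/lambda = 6.626e-34 * 3e8 / 1.483e-06 = 1.340e-19 J = 0.8368 eV

0.8368 eV


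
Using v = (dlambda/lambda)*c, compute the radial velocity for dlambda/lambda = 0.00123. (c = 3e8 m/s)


v = (dlambda/lambda) * c = 0.00123 * 3e8 = 369000.0

369000.0 m/s


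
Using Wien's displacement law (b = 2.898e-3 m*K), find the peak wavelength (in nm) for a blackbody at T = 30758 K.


lam_max = b / T = 2.898e-3 / 30758 = 9.422e-08 m = 94.2194 nm

94.2194 nm


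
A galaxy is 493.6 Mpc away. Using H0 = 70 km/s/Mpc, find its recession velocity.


v = H0 * d = 70 * 493.6 = 34552.0

34552.0 km/s


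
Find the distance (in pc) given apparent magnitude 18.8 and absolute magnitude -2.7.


d = 10^((m - M + 5)/5) = 10^((18.8 - -2.7 + 5)/5) = 199526.2315

199526.2315 pc


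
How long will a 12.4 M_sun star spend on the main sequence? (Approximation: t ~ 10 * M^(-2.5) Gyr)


t = 10 * M^(-2.5) = 10 * 12.4^(-2.5) = 0.0185

0.0185 Gyr


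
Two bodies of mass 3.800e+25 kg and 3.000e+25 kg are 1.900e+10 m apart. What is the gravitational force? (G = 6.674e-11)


F = G*m1*m2/r^2 = 6.674e-11 * 3.800e+25 * 3.000e+25 / (1.900e+10)^2 = 6.674e-11 * 1.140e+51 / 3.610e+20 = 2.108e+20

2.108e+20 N


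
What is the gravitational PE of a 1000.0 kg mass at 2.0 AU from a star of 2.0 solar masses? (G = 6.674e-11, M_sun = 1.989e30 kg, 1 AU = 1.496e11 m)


M = 2.0 * 1.989e30 kg = 3.978e+30 kg; r = 2.0 AU * 1.496e11 m/AU = 2.992e+11 m. U = -GM*m/r = -(6.674e-11 * 3.978e+30 * 1000.0) / 2.992e+11 = -8.873e+11

-8.873e+11 J


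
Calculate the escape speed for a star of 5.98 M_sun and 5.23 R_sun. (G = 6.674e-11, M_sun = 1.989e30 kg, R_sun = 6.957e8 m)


M = 5.98 * 1.989e30 kg = 1.189422e+31 kg; R = 5.23 * 6.957e8 m = 3.638511e+09 m. v_esc = sqrt(2GM/R) = sqrt(2 * 6.674e-11 * 1.189422e+31 / 3.638511e+09) = 660562.9885

660562.9885 m/s


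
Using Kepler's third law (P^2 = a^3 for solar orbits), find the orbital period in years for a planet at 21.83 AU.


P = a^(3/2) = 21.83^1.5 = 101.9954

101.9954 years


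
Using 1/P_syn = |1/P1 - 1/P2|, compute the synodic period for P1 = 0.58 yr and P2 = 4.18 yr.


1/P_syn = |1/P1 - 1/P2| = |1/0.58 - 1/4.18| => P_syn = 0.6734

0.6734 years


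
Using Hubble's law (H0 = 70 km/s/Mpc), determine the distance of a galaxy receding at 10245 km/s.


d = v / H0 = 10245 / 70 = 146.3571

146.3571 Mpc


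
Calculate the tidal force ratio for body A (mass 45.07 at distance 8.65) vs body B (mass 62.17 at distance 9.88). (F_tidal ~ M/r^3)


Ratio = (M1/r1^3) / (M2/r2^3) = (45.07/8.65^3) / (62.17/9.88^3) = 1.0803

1.0803


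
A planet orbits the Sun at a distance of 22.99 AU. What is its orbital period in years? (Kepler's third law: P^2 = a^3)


P = a^(3/2) = 22.99^1.5 = 110.2322

110.2322 years


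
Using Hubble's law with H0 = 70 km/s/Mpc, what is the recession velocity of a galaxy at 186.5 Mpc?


v = H0 * d = 70 * 186.5 = 13055.0

13055.0 km/s


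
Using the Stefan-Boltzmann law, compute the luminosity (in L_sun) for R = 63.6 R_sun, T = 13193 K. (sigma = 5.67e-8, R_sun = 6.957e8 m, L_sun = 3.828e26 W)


R = 63.6 * 6.957e8 m = 4.424652e+10 m. L = 4*pi*R^2*sigma*T^4 = 4*pi*(4.424652e+10)^2 * 5.67e-8 * 13193^4 = 4.225960279e+31 W. L/L_sun = 4.225960279e+31 / 3.828e26 = 110396.0365

110396.0365 L_sun


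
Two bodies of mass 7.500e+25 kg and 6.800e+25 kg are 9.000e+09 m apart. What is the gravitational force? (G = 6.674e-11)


F = G*m1*m2/r^2 = 6.674e-11 * 7.500e+25 * 6.800e+25 / (9.000e+09)^2 = 6.674e-11 * 5.100e+51 / 8.100e+19 = 4.202e+21

4.202e+21 N


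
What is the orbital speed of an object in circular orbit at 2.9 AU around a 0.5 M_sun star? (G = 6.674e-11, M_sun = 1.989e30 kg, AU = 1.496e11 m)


v = sqrt(GM/r) = sqrt(6.674e-11 * 9.945e+29 / 4.338e+11) = 12368.8892

12368.8892 m/s


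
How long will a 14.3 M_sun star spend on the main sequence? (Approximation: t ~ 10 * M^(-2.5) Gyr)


t = 10 * M^(-2.5) = 10 * 14.3^(-2.5) = 0.0129

0.0129 Gyr


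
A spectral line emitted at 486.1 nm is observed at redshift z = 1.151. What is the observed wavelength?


lam_obs = lam_emit * (1 + z) = 486.1 * (1 + 1.151) = 1045.6011

1045.6011 nm


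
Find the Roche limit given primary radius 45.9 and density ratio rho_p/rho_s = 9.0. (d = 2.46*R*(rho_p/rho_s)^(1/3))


d_Roche = 2.46 * 45.9 * 9.0^(1/3) = 234.8706

234.8706


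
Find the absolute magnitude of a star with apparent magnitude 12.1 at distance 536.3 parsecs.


M = m - 5*log10(d) + 5 = 12.1 - 5*log10(536.3) + 5 = 3.453

3.453


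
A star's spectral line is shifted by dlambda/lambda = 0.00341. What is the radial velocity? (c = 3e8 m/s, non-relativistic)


v = (dlambda/lambda) * c = 0.00341 * 3e8 = 1.023e+06

1.023e+06 m/s


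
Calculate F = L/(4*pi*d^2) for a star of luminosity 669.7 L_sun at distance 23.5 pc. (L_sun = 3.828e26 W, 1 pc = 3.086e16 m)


F = L / (4*pi*d^2) = 2.564e+29 / (4*pi*(7.252e+17)^2) = 3.879e-08

3.879e-08 W/m^2


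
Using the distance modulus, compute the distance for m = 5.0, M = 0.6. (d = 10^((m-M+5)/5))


d = 10^((m - M + 5)/5) = 10^((5.0 - 0.6 + 5)/5) = 75.8578

75.8578 pc


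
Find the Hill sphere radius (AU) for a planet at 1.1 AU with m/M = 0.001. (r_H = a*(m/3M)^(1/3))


r_H = a * (m/3M)^(1/3) = 1.1 * (0.001/3)^(1/3) = 0.0763

0.0763 AU


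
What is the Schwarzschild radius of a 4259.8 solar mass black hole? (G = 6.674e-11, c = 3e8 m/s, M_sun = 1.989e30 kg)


M = 4259.8 * 1.989e30 kg = 8.4727422e+33 kg. rs = 2GM/c^2 = 2 * 6.674e-11 * 8.4727422e+33 / (3e8)^2 = 1.257e+07

1.257e+07 m


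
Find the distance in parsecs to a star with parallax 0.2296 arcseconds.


d = 1/p = 1/0.2296 = 4.3554

4.3554 pc


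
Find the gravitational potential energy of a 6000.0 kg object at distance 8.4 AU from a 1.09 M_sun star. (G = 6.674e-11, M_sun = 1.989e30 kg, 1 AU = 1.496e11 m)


M = 1.09 * 1.989e30 kg = 2.16801e+30 kg; r = 8.4 AU * 1.496e11 m/AU = 1.25664e+12 m. U = -GM*m/r = -(6.674e-11 * 2.16801e+30 * 6000.0) / 1.25664e+12 = -6.909e+11

-6.909e+11 J


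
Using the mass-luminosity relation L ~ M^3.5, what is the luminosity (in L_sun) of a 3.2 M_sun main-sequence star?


L/L_sun = (M/M_sun)^3.5 = 3.2^3.5 = 58.6172

58.6172 L_sun


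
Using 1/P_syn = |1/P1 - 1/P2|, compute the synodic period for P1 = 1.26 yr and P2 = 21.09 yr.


1/P_syn = |1/P1 - 1/P2| = |1/1.26 - 1/21.09| => P_syn = 1.3401

1.3401 years


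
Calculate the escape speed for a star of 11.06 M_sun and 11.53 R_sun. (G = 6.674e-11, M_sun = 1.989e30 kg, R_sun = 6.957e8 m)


M = 11.06 * 1.989e30 kg = 2.199834e+31 kg; R = 11.53 * 6.957e8 m = 8.021421e+09 m. v_esc = sqrt(2GM/R) = sqrt(2 * 6.674e-11 * 2.199834e+31 / 8.021421e+09) = 605030.6817

605030.6817 m/s


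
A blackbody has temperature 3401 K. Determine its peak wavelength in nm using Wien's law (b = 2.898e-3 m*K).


lam_max = b / T = 2.898e-3 / 3401 = 8.521e-07 m = 852.1023 nm

852.1023 nm


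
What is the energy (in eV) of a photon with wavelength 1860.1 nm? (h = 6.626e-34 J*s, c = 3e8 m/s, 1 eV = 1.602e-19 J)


E = hc/lambda = 6.626e-34 * 3e8 / 1.860e-06 = 1.069e-19 J = 0.6671 eV

0.6671 eV


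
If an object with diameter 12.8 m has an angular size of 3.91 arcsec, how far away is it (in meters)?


D = size / theta_rad, theta_rad = 3.91 * pi/(180*3600) = 1.896e-05, D = 675240.2864

675240.2864 m


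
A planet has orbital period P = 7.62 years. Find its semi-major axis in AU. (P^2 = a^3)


a = P^(2/3) = 7.62^(2/3) = 3.8723

3.8723 AU


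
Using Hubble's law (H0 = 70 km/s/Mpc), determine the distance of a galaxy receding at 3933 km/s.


d = v / H0 = 3933 / 70 = 56.1857

56.1857 Mpc


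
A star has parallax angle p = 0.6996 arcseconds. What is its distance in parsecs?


d = 1/p = 1/0.6996 = 1.4294

1.4294 pc


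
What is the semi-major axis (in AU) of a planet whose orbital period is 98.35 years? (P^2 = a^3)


a = P^(2/3) = 98.35^(2/3) = 21.3067

21.3067 AU


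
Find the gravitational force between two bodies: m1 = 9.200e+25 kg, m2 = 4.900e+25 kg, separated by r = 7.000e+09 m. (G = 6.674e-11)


F = G*m1*m2/r^2 = 6.674e-11 * 9.200e+25 * 4.900e+25 / (7.000e+09)^2 = 6.674e-11 * 4.508e+51 / 4.900e+19 = 6.140e+21

6.140e+21 N


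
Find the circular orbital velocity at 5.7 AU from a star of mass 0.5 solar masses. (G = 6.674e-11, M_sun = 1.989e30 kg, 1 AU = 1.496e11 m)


v = sqrt(GM/r) = sqrt(6.674e-11 * 9.945e+29 / 8.527e+11) = 8822.5123

8822.5123 m/s


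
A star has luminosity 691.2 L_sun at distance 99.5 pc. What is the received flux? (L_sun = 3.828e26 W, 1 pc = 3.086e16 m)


F = L / (4*pi*d^2) = 2.646e+29 / (4*pi*(3.071e+18)^2) = 2.233e-09

2.233e-09 W/m^2


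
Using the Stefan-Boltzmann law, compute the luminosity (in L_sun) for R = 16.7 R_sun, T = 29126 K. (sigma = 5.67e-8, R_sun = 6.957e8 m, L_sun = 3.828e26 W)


R = 16.7 * 6.957e8 m = 1.161819e+10 m. L = 4*pi*R^2*sigma*T^4 = 4*pi*(1.161819e+10)^2 * 5.67e-8 * 29126^4 = 6.921388908e+31 W. L/L_sun = 6.921388908e+31 / 3.828e26 = 180809.5326

180809.5326 L_sun


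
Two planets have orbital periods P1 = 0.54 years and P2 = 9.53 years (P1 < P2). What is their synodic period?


1/P_syn = |1/P1 - 1/P2| = |1/0.54 - 1/9.53| => P_syn = 0.5724

0.5724 years


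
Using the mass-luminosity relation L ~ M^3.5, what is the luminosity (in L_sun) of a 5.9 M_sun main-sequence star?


L/L_sun = (M/M_sun)^3.5 = 5.9^3.5 = 498.8639

498.8639 L_sun


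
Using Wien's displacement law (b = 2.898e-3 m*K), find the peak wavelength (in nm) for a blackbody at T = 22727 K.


lam_max = b / T = 2.898e-3 / 22727 = 1.275e-07 m = 127.5135 nm

127.5135 nm


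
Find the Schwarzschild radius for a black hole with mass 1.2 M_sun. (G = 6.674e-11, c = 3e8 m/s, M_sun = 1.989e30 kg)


M = 1.2 * 1.989e30 kg = 2.3868e+30 kg. rs = 2GM/c^2 = 2 * 6.674e-11 * 2.3868e+30 / (3e8)^2 = 3539.8896

3539.8896 m


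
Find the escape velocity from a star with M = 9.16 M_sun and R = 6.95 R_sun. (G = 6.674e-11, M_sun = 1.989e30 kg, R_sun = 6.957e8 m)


M = 9.16 * 1.989e30 kg = 1.821924e+31 kg; R = 6.95 * 6.957e8 m = 4.835115e+09 m. v_esc = sqrt(2GM/R) = sqrt(2 * 6.674e-11 * 1.821924e+31 / 4.835115e+09) = 709201.7906

709201.7906 m/s


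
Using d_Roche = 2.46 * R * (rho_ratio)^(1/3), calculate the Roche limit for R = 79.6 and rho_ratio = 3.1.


d_Roche = 2.46 * 79.6 * 3.1^(1/3) = 285.5193

285.5193


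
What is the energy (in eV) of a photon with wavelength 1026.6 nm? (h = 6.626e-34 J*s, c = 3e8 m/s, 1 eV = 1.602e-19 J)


E = hc/lambda = 6.626e-34 * 3e8 / 1.027e-06 = 1.936e-19 J = 1.2087 eV

1.2087 eV


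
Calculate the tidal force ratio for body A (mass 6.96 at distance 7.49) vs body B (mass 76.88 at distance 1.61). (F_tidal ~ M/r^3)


Ratio = (M1/r1^3) / (M2/r2^3) = (6.96/7.49^3) / (76.88/1.61^3) = 8.991e-04

8.991e-04


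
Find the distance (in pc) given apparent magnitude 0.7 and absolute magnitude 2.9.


d = 10^((m - M + 5)/5) = 10^((0.7 - 2.9 + 5)/5) = 3.6308

3.6308 pc


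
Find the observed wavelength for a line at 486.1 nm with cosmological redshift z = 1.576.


lam_obs = lam_emit * (1 + z) = 486.1 * (1 + 1.576) = 1252.1936

1252.1936 nm


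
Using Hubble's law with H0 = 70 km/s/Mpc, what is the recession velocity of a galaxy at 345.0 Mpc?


v = H0 * d = 70 * 345.0 = 24150.0

24150.0 km/s


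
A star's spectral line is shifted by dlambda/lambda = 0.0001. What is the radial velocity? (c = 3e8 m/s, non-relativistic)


v = (dlambda/lambda) * c = 0.0001 * 3e8 = 30000.0

30000.0 m/s


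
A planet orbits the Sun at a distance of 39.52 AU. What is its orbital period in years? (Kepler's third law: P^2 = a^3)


P = a^(3/2) = 39.52^1.5 = 248.4422

248.4422 years


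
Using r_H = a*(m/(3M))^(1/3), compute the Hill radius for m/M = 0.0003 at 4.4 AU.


r_H = a * (m/3M)^(1/3) = 4.4 * (0.0003/3)^(1/3) = 0.2042

0.2042 AU


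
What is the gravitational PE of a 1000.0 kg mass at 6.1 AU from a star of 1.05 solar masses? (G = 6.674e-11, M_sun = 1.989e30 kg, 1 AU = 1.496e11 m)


M = 1.05 * 1.989e30 kg = 2.08845e+30 kg; r = 6.1 AU * 1.496e11 m/AU = 9.1256e+11 m. U = -GM*m/r = -(6.674e-11 * 2.08845e+30 * 1000.0) / 9.1256e+11 = -1.527e+11

-1.527e+11 J


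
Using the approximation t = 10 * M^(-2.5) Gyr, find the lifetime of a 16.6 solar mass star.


t = 10 * M^(-2.5) = 10 * 16.6^(-2.5) = 0.0089

0.0089 Gyr


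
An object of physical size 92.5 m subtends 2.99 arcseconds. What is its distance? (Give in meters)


D = size / theta_rad, theta_rad = 2.99 * pi/(180*3600) = 1.450e-05, D = 6.381e+06

6.381e+06 m


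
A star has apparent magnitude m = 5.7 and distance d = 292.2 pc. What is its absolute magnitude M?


M = m - 5*log10(d) + 5 = 5.7 - 5*log10(292.2) + 5 = -1.6284

-1.6284


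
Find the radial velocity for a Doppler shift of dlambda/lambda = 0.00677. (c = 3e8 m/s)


v = (dlambda/lambda) * c = 0.00677 * 3e8 = 2.031e+06

2.031e+06 m/s


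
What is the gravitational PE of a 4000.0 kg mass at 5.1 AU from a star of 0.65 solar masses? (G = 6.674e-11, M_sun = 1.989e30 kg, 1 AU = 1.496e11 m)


M = 0.65 * 1.989e30 kg = 1.29285e+30 kg; r = 5.1 AU * 1.496e11 m/AU = 7.6296e+11 m. U = -GM*m/r = -(6.674e-11 * 1.29285e+30 * 4000.0) / 7.6296e+11 = -4.524e+11

-4.524e+11 J


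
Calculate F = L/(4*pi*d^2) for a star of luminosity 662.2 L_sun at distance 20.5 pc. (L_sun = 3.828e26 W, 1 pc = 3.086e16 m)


F = L / (4*pi*d^2) = 2.535e+29 / (4*pi*(6.326e+17)^2) = 5.040e-08

5.040e-08 W/m^2


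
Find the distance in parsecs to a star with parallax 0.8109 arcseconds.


d = 1/p = 1/0.8109 = 1.2332

1.2332 pc


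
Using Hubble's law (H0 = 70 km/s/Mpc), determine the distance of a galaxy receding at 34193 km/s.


d = v / H0 = 34193 / 70 = 488.4714

488.4714 Mpc


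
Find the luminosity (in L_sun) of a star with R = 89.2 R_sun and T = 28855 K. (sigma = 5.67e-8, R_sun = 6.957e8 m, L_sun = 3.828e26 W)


R = 89.2 * 6.957e8 m = 6.205644e+10 m. L = 4*pi*R^2*sigma*T^4 = 4*pi*(6.205644e+10)^2 * 5.67e-8 * 28855^4 = 1.902177117e+33 W. L/L_sun = 1.902177117e+33 / 3.828e26 = 4.969e+06

4.969e+06 L_sun


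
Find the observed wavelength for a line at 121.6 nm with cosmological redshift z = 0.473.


lam_obs = lam_emit * (1 + z) = 121.6 * (1 + 0.473) = 179.1168

179.1168 nm


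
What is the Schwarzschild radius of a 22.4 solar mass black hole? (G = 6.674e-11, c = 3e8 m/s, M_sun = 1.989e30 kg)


M = 22.4 * 1.989e30 kg = 4.45536e+31 kg. rs = 2GM/c^2 = 2 * 6.674e-11 * 4.45536e+31 / (3e8)^2 = 66077.9392

66077.9392 m


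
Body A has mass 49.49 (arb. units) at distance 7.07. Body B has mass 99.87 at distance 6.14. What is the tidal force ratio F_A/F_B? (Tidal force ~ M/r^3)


Ratio = (M1/r1^3) / (M2/r2^3) = (49.49/7.07^3) / (99.87/6.14^3) = 0.3246

0.3246


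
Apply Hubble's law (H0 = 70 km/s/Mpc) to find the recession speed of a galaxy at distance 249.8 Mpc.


v = H0 * d = 70 * 249.8 = 17486.0

17486.0 km/s


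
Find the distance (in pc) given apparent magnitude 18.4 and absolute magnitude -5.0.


d = 10^((m - M + 5)/5) = 10^((18.4 - -5.0 + 5)/5) = 478630.0923

478630.0923 pc


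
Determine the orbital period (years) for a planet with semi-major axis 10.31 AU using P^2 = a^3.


P = a^(3/2) = 10.31^1.5 = 33.1046

33.1046 years


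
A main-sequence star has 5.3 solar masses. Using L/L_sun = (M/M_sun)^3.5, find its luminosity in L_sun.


L/L_sun = (M/M_sun)^3.5 = 5.3^3.5 = 342.7406

342.7406 L_sun


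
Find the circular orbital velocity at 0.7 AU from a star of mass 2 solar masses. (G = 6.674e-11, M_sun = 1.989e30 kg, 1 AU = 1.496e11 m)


v = sqrt(GM/r) = sqrt(6.674e-11 * 3.978e+30 / 1.047e+11) = 50351.2984

50351.2984 m/s


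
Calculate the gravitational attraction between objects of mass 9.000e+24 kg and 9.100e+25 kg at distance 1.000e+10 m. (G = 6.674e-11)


F = G*m1*m2/r^2 = 6.674e-11 * 9.000e+24 * 9.100e+25 / (1.000e+10)^2 = 6.674e-11 * 8.190e+50 / 1.000e+20 = 5.466e+20

5.466e+20 N


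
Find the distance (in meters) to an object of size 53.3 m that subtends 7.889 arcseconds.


D = size / theta_rad, theta_rad = 7.889 * pi/(180*3600) = 3.825e-05, D = 1.394e+06

1.394e+06 m


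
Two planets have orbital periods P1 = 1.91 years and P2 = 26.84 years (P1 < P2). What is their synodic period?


1/P_syn = |1/P1 - 1/P2| = |1/1.91 - 1/26.84| => P_syn = 2.0563

2.0563 years


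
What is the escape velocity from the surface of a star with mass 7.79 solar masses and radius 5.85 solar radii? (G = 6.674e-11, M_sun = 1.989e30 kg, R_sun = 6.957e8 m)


M = 7.79 * 1.989e30 kg = 1.549431e+31 kg; R = 5.85 * 6.957e8 m = 4.069845e+09 m. v_esc = sqrt(2GM/R) = sqrt(2 * 6.674e-11 * 1.549431e+31 / 4.069845e+09) = 712861.7045

712861.7045 m/s


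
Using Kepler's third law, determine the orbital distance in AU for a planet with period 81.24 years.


a = P^(2/3) = 81.24^(2/3) = 18.7577

18.7577 AU


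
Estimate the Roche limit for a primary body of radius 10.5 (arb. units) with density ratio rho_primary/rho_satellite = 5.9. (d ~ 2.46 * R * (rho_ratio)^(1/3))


d_Roche = 2.46 * 10.5 * 5.9^(1/3) = 46.674

46.674


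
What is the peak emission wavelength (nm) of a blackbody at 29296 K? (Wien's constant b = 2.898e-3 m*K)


lam_max = b / T = 2.898e-3 / 29296 = 9.892e-08 m = 98.9214 nm

98.9214 nm


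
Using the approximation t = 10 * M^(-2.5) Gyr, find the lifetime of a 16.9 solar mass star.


t = 10 * M^(-2.5) = 10 * 16.9^(-2.5) = 0.0085

0.0085 Gyr


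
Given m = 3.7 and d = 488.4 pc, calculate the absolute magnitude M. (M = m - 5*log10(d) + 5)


M = m - 5*log10(d) + 5 = 3.7 - 5*log10(488.4) + 5 = -4.7439

-4.7439


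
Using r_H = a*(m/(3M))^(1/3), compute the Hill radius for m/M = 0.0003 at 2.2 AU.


r_H = a * (m/3M)^(1/3) = 2.2 * (0.0003/3)^(1/3) = 0.1021

0.1021 AU


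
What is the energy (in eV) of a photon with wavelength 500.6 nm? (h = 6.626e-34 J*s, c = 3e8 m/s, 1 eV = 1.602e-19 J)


E = hc/lambda = 6.626e-34 * 3e8 / 5.006e-07 = 3.971e-19 J = 2.4787 eV

2.4787 eV


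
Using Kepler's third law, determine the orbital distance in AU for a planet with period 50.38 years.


a = P^(2/3) = 50.38^(2/3) = 13.6408

13.6408 AU


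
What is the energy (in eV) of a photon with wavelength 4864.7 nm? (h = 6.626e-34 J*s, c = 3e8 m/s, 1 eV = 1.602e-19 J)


E = hc/lambda = 6.626e-34 * 3e8 / 4.865e-06 = 4.086e-20 J = 0.2551 eV

0.2551 eV


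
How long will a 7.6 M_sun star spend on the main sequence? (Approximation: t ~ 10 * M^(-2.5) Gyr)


t = 10 * M^(-2.5) = 10 * 7.6^(-2.5) = 0.0628

0.0628 Gyr


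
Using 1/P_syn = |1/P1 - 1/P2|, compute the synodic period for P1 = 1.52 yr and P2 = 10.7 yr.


1/P_syn = |1/P1 - 1/P2| = |1/1.52 - 1/10.7| => P_syn = 1.7717

1.7717 years


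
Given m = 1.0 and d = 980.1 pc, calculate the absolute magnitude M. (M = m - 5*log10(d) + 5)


M = m - 5*log10(d) + 5 = 1.0 - 5*log10(980.1) + 5 = -8.9564

-8.9564


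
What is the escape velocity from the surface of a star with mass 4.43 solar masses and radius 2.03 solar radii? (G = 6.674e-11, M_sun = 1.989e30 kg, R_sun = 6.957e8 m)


M = 4.43 * 1.989e30 kg = 8.81127e+30 kg; R = 2.03 * 6.957e8 m = 1.412271e+09 m. v_esc = sqrt(2GM/R) = sqrt(2 * 6.674e-11 * 8.81127e+30 / 1.412271e+09) = 912574.5082

912574.5082 m/s


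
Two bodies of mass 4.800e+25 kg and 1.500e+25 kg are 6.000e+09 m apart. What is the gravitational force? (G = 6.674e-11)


F = G*m1*m2/r^2 = 6.674e-11 * 4.800e+25 * 1.500e+25 / (6.000e+09)^2 = 6.674e-11 * 7.200e+50 / 3.600e+19 = 1.335e+21

1.335e+21 N


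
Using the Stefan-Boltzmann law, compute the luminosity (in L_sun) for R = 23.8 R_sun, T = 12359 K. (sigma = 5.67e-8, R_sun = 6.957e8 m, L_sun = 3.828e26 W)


R = 23.8 * 6.957e8 m = 1.655766e+10 m. L = 4*pi*R^2*sigma*T^4 = 4*pi*(1.655766e+10)^2 * 5.67e-8 * 12359^4 = 4.557473716e+30 W. L/L_sun = 4.557473716e+30 / 3.828e26 = 11905.6262

11905.6262 L_sun


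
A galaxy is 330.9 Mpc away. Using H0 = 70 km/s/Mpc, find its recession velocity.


v = H0 * d = 70 * 330.9 = 23163.0

23163.0 km/s


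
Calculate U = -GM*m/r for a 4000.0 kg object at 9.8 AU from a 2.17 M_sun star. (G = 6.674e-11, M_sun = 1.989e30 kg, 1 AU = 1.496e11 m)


M = 2.17 * 1.989e30 kg = 4.31613e+30 kg; r = 9.8 AU * 1.496e11 m/AU = 1.46608e+12 m. U = -GM*m/r = -(6.674e-11 * 4.31613e+30 * 4000.0) / 1.46608e+12 = -7.859e+11

-7.859e+11 J


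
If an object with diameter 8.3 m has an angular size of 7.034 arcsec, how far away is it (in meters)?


D = size / theta_rad, theta_rad = 7.034 * pi/(180*3600) = 3.410e-05, D = 243388.9525

243388.9525 m


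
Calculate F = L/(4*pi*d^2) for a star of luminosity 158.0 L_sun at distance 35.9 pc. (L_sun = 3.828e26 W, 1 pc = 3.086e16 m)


F = L / (4*pi*d^2) = 6.048e+28 / (4*pi*(1.108e+18)^2) = 3.921e-09

3.921e-09 W/m^2


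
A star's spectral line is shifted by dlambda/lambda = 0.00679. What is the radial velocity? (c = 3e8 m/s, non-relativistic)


v = (dlambda/lambda) * c = 0.00679 * 3e8 = 2.037e+06

2.037e+06 m/s


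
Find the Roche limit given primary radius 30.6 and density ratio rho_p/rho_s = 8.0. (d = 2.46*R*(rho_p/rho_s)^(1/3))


d_Roche = 2.46 * 30.6 * 8.0^(1/3) = 150.552

150.552


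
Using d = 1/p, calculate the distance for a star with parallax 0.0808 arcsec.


d = 1/p = 1/0.0808 = 12.3762

12.3762 pc


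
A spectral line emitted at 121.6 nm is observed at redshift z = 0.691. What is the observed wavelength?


lam_obs = lam_emit * (1 + z) = 121.6 * (1 + 0.691) = 205.6256

205.6256 nm


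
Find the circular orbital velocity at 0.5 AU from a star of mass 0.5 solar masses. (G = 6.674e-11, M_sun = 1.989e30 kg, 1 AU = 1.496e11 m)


v = sqrt(GM/r) = sqrt(6.674e-11 * 9.945e+29 / 7.480e+10) = 29788.2298

29788.2298 m/s


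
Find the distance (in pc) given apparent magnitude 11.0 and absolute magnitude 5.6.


d = 10^((m - M + 5)/5) = 10^((11.0 - 5.6 + 5)/5) = 120.2264

120.2264 pc


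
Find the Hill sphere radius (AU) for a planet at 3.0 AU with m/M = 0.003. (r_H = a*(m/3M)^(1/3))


r_H = a * (m/3M)^(1/3) = 3.0 * (0.003/3)^(1/3) = 0.3

0.3 AU


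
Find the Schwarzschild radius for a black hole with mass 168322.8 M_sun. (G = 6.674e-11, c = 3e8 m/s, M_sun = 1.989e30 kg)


M = 168322.8 * 1.989e30 kg = 3.347940492e+35 kg. rs = 2GM/c^2 = 2 * 6.674e-11 * 3.347940492e+35 / (3e8)^2 = 4.965e+08

4.965e+08 m


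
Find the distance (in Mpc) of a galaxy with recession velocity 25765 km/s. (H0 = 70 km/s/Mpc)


d = v / H0 = 25765 / 70 = 368.0714

368.0714 Mpc


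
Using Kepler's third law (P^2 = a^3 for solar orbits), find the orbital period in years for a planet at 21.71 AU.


P = a^(3/2) = 21.71^1.5 = 101.1556

101.1556 years


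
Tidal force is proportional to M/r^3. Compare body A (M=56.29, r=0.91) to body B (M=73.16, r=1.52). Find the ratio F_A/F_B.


Ratio = (M1/r1^3) / (M2/r2^3) = (56.29/0.91^3) / (73.16/1.52^3) = 3.5856

3.5856


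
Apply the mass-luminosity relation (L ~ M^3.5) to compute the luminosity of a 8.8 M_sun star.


L/L_sun = (M/M_sun)^3.5 = 8.8^3.5 = 2021.5726

2021.5726 L_sun


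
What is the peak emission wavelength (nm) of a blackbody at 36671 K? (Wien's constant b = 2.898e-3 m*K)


lam_max = b / T = 2.898e-3 / 36671 = 7.903e-08 m = 79.027 nm

79.027 nm


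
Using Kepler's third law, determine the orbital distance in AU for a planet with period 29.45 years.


a = P^(2/3) = 29.45^(2/3) = 9.5365

9.5365 AU


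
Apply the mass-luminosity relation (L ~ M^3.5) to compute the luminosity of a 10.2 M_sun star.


L/L_sun = (M/M_sun)^3.5 = 10.2^3.5 = 3389.2266

3389.2266 L_sun


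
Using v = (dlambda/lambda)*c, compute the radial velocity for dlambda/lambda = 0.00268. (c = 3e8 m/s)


v = (dlambda/lambda) * c = 0.00268 * 3e8 = 804000.0

804000.0 m/s


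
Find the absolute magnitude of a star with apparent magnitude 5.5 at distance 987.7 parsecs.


M = m - 5*log10(d) + 5 = 5.5 - 5*log10(987.7) + 5 = -4.4731

-4.4731


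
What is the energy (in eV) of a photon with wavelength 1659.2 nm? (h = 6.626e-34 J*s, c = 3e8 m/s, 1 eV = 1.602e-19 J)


E = hc/lambda = 6.626e-34 * 3e8 / 1.659e-06 = 1.198e-19 J = 0.7478 eV

0.7478 eV


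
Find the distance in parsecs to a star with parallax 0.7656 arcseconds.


d = 1/p = 1/0.7656 = 1.3062

1.3062 pc


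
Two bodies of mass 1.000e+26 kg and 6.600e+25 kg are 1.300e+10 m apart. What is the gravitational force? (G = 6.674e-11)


F = G*m1*m2/r^2 = 6.674e-11 * 1.000e+26 * 6.600e+25 / (1.300e+10)^2 = 6.674e-11 * 6.600e+51 / 1.690e+20 = 2.606e+21

2.606e+21 N


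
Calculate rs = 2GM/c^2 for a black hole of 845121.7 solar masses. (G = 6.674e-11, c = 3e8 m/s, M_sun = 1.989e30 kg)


M = 845121.7 * 1.989e30 kg = 1.680947061e+36 kg. rs = 2GM/c^2 = 2 * 6.674e-11 * 1.680947061e+36 / (3e8)^2 = 2.493e+09

2.493e+09 m


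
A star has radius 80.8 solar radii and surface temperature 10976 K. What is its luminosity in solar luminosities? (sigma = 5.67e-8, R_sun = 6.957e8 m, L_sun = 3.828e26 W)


R = 80.8 * 6.957e8 m = 5.621256e+10 m. L = 4*pi*R^2*sigma*T^4 = 4*pi*(5.621256e+10)^2 * 5.67e-8 * 10976^4 = 3.267653851e+31 W. L/L_sun = 3.267653851e+31 / 3.828e26 = 85361.9083

85361.9083 L_sun


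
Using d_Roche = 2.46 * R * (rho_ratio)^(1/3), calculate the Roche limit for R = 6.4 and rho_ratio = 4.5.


d_Roche = 2.46 * 6.4 * 4.5^(1/3) = 25.9928

25.9928


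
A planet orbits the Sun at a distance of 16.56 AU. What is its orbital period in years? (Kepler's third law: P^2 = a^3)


P = a^(3/2) = 16.56^1.5 = 67.3892

67.3892 years


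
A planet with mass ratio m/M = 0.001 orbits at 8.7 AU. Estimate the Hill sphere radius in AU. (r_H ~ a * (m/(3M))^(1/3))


r_H = a * (m/3M)^(1/3) = 8.7 * (0.001/3)^(1/3) = 0.6032

0.6032 AU


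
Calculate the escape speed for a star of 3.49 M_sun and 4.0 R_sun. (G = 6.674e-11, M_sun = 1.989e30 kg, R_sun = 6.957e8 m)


M = 3.49 * 1.989e30 kg = 6.94161e+30 kg; R = 4.0 * 6.957e8 m = 2.7828e+09 m. v_esc = sqrt(2GM/R) = sqrt(2 * 6.674e-11 * 6.94161e+30 / 2.7828e+09) = 577028.424

577028.424 m/s


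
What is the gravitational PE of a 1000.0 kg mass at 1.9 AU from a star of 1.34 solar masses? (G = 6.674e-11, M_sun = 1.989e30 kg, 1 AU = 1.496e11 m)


M = 1.34 * 1.989e30 kg = 2.66526e+30 kg; r = 1.9 AU * 1.496e11 m/AU = 2.8424e+11 m. U = -GM*m/r = -(6.674e-11 * 2.66526e+30 * 1000.0) / 2.8424e+11 = -6.258e+11

-6.258e+11 J


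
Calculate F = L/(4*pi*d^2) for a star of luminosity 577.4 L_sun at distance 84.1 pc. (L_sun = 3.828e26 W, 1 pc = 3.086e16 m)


F = L / (4*pi*d^2) = 2.210e+29 / (4*pi*(2.595e+18)^2) = 2.611e-09

2.611e-09 W/m^2


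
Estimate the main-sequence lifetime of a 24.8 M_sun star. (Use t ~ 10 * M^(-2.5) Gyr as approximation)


t = 10 * M^(-2.5) = 10 * 24.8^(-2.5) = 0.0033

0.0033 Gyr


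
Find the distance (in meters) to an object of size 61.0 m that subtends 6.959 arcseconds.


D = size / theta_rad, theta_rad = 6.959 * pi/(180*3600) = 3.374e-05, D = 1.808e+06

1.808e+06 m


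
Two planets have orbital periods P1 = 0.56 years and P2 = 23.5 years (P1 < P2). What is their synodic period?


1/P_syn = |1/P1 - 1/P2| = |1/0.56 - 1/23.5| => P_syn = 0.5737

0.5737 years


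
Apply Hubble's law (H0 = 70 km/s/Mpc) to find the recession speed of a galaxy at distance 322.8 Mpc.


v = H0 * d = 70 * 322.8 = 22596.0

22596.0 km/s


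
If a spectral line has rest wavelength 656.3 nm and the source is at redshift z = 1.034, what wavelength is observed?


lam_obs = lam_emit * (1 + z) = 656.3 * (1 + 1.034) = 1334.9142

1334.9142 nm


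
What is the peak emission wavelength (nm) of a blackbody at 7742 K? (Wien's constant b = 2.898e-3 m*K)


lam_max = b / T = 2.898e-3 / 7742 = 3.743e-07 m = 374.3219 nm

374.3219 nm


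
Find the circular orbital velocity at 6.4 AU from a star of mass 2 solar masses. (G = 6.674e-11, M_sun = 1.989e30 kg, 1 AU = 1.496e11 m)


v = sqrt(GM/r) = sqrt(6.674e-11 * 3.978e+30 / 9.574e+11) = 16652.1267

16652.1267 m/s


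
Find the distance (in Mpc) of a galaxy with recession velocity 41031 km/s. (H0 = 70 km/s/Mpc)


d = v / H0 = 41031 / 70 = 586.1571

586.1571 Mpc


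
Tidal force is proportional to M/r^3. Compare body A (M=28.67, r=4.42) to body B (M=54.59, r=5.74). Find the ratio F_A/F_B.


Ratio = (M1/r1^3) / (M2/r2^3) = (28.67/4.42^3) / (54.59/5.74^3) = 1.1502

1.1502


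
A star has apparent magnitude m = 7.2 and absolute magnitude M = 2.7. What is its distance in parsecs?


d = 10^((m - M + 5)/5) = 10^((7.2 - 2.7 + 5)/5) = 79.4328

79.4328 pc


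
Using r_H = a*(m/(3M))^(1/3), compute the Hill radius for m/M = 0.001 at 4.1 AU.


r_H = a * (m/3M)^(1/3) = 4.1 * (0.001/3)^(1/3) = 0.2843

0.2843 AU


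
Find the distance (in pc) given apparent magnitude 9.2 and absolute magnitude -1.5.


d = 10^((m - M + 5)/5) = 10^((9.2 - -1.5 + 5)/5) = 1380.3843

1380.3843 pc


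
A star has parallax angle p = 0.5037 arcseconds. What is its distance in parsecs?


d = 1/p = 1/0.5037 = 1.9853

1.9853 pc


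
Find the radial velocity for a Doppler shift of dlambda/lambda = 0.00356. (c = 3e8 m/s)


v = (dlambda/lambda) * c = 0.00356 * 3e8 = 1.068e+06

1.068e+06 m/s


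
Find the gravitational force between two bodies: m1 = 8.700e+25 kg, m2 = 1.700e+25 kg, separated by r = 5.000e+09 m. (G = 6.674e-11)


F = G*m1*m2/r^2 = 6.674e-11 * 8.700e+25 * 1.700e+25 / (5.000e+09)^2 = 6.674e-11 * 1.479e+51 / 2.500e+19 = 3.948e+21

3.948e+21 N


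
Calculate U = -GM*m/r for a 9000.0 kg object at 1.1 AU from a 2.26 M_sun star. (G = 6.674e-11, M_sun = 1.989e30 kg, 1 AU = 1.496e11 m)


M = 2.26 * 1.989e30 kg = 4.49514e+30 kg; r = 1.1 AU * 1.496e11 m/AU = 1.6456e+11 m. U = -GM*m/r = -(6.674e-11 * 4.49514e+30 * 9000.0) / 1.6456e+11 = -1.641e+13

-1.641e+13 J


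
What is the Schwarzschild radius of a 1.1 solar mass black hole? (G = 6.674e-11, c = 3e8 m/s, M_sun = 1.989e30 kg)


M = 1.1 * 1.989e30 kg = 2.1879e+30 kg. rs = 2GM/c^2 = 2 * 6.674e-11 * 2.1879e+30 / (3e8)^2 = 3244.8988

3244.8988 m


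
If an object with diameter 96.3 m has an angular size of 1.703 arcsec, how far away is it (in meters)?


D = size / theta_rad, theta_rad = 1.703 * pi/(180*3600) = 8.256e-06, D = 1.166e+07

1.166e+07 m


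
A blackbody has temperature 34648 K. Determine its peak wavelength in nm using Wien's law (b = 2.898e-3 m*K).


lam_max = b / T = 2.898e-3 / 34648 = 8.364e-08 m = 83.6412 nm

83.6412 nm


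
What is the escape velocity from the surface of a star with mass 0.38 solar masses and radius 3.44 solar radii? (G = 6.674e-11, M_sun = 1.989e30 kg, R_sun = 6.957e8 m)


M = 0.38 * 1.989e30 kg = 7.5582e+29 kg; R = 3.44 * 6.957e8 m = 2.393208e+09 m. v_esc = sqrt(2GM/R) = sqrt(2 * 6.674e-11 * 7.5582e+29 / 2.393208e+09) = 205318.0193

205318.0193 m/s


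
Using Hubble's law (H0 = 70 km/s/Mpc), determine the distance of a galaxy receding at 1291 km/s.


d = v / H0 = 1291 / 70 = 18.4429

18.4429 Mpc


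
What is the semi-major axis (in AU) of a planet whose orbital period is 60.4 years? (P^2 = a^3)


a = P^(2/3) = 60.4^(2/3) = 15.3942

15.3942 AU


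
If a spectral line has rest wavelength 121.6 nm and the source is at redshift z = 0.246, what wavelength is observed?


lam_obs = lam_emit * (1 + z) = 121.6 * (1 + 0.246) = 151.5136

151.5136 nm


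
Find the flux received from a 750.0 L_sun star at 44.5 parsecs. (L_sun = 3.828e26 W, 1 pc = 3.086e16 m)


F = L / (4*pi*d^2) = 2.871e+29 / (4*pi*(1.373e+18)^2) = 1.211e-08

1.211e-08 W/m^2


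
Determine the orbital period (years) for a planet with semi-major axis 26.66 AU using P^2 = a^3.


P = a^(3/2) = 26.66^1.5 = 137.6544

137.6544 years


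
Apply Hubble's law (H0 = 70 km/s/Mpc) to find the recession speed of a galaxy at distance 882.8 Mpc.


v = H0 * d = 70 * 882.8 = 61796.0

61796.0 km/s


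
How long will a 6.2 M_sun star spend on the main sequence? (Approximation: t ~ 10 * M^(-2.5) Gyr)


t = 10 * M^(-2.5) = 10 * 6.2^(-2.5) = 0.1045

0.1045 Gyr


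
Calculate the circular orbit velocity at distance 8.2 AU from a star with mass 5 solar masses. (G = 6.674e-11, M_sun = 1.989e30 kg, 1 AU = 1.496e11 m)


v = sqrt(GM/r) = sqrt(6.674e-11 * 9.945e+30 / 1.227e+12) = 23260.6996

23260.6996 m/s
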